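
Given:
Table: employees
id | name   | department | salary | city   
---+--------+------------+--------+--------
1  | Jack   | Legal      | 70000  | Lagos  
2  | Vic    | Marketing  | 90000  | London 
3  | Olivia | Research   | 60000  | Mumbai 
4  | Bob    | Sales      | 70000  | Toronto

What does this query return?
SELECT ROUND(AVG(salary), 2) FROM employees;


SUM(salary) = 290000
COUNT = 4
ROUND(AVG, 2) = ROUND(290000 / 4, 2) = 72500.0

72500.0


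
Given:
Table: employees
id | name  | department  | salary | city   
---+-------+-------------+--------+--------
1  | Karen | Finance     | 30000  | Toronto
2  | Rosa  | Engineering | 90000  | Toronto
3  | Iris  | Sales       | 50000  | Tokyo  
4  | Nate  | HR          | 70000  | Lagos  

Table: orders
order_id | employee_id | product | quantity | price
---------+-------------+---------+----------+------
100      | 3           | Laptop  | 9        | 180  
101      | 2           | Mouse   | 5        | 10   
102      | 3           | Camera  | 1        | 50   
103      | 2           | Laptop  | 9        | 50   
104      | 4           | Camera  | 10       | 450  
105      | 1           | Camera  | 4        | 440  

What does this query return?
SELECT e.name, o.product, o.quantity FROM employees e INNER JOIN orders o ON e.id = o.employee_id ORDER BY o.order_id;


Joining employees.id = orders.employee_id:
  employee Iris (id=3) -> order Laptop
  employee Rosa (id=2) -> order Mouse
  employee Iris (id=3) -> order Camera
  employee Rosa (id=2) -> order Laptop
  employee Nate (id=4) -> order Camera
  employee Karen (id=1) -> order Camera


6 rows:
Iris, Laptop, 9
Rosa, Mouse, 5
Iris, Camera, 1
Rosa, Laptop, 9
Nate, Camera, 10
Karen, Camera, 4


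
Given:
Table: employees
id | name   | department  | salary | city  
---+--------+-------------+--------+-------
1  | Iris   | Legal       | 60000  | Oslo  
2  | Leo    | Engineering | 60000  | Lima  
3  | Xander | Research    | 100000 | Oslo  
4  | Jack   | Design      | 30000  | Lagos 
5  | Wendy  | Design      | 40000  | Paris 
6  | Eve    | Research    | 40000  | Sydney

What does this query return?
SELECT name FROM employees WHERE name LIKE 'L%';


LIKE 'L%' matches names starting with 'L'
Matching: 1

1 rows:
Leo


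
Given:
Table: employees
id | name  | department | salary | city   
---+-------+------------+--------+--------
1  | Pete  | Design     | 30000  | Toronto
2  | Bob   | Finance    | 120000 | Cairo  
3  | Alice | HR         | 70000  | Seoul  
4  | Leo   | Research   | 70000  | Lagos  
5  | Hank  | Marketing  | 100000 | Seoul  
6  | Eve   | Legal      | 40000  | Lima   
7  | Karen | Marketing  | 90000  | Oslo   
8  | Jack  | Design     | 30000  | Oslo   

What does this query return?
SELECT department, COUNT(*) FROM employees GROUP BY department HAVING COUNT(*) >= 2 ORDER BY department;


Groups with count >= 2:
  Design: 2 -> PASS
  Marketing: 2 -> PASS
  Finance: 1 -> filtered out
  HR: 1 -> filtered out
  Legal: 1 -> filtered out
  Research: 1 -> filtered out


2 groups:
Design, 2
Marketing, 2


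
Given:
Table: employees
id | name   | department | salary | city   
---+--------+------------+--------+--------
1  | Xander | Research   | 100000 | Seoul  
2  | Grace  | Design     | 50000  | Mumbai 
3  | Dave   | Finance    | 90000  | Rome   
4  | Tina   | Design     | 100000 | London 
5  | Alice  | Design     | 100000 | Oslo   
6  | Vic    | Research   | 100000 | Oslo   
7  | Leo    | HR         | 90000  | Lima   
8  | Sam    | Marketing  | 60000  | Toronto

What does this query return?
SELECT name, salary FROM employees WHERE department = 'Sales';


Filtering: department = 'Sales'
Matching rows: 0

Empty result set (0 rows)


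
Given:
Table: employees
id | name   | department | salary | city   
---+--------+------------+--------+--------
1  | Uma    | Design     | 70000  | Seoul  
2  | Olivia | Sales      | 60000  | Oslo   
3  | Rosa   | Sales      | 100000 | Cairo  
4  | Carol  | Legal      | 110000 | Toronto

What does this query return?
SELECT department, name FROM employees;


Projecting columns: department, name

4 rows:
Design, Uma
Sales, Olivia
Sales, Rosa
Legal, Carol


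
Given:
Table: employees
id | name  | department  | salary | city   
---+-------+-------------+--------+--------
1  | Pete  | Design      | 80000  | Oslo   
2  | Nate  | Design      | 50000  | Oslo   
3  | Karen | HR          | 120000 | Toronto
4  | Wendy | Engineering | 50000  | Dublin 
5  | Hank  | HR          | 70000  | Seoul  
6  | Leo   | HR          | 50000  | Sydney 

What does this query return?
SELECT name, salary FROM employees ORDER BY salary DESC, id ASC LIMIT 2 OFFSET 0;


Sort by salary DESC (id ASC tiebreak), then skip 0 and take 2
Rows 1 through 2

2 rows:
Karen, 120000
Pete, 80000


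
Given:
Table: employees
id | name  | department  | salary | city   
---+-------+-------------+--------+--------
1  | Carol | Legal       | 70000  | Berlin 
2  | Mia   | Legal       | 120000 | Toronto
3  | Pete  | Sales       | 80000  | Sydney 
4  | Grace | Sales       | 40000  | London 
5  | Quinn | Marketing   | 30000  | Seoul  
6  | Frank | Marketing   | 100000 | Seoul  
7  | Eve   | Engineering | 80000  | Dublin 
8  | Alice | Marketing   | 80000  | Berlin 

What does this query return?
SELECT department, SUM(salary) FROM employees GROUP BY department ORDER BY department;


Summing salary within each department:
  Engineering: 80000 = 80000
  Legal: 70000 + 120000 = 190000
  Marketing: 30000 + 100000 + 80000 = 210000
  Sales: 80000 + 40000 = 120000


4 groups:
Engineering, 80000
Legal, 190000
Marketing, 210000
Sales, 120000


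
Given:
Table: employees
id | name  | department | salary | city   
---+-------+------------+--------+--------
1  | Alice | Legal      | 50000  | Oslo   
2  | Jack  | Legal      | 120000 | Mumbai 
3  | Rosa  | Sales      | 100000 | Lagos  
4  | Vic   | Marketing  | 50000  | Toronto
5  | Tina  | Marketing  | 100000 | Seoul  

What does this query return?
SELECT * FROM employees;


SELECT * returns all 5 rows with all columns

5 rows:
1, Alice, Legal, 50000, Oslo
2, Jack, Legal, 120000, Mumbai
3, Rosa, Sales, 100000, Lagos
4, Vic, Marketing, 50000, Toronto
5, Tina, Marketing, 100000, Seoul


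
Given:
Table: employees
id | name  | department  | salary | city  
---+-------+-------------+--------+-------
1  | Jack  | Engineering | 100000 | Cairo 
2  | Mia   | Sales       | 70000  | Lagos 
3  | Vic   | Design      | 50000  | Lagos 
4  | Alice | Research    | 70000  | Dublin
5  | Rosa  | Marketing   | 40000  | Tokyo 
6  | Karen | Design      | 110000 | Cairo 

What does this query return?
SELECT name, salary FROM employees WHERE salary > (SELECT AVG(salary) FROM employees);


Subquery: AVG(salary) = 73333.33
Filtering: salary > 73333.33
  Jack (100000) -> MATCH
  Karen (110000) -> MATCH


2 rows:
Jack, 100000
Karen, 110000


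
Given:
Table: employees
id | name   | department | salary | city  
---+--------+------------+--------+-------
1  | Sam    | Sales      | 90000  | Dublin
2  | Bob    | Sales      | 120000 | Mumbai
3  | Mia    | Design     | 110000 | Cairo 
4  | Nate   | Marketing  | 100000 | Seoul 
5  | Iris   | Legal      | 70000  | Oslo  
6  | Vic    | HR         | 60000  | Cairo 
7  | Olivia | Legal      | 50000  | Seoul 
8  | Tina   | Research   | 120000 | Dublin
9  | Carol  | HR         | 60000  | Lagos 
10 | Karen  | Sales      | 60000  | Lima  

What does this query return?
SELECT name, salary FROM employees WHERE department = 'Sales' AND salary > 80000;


Filtering: department = 'Sales' AND salary > 80000
Matching: 2 rows

2 rows:
Sam, 90000
Bob, 120000


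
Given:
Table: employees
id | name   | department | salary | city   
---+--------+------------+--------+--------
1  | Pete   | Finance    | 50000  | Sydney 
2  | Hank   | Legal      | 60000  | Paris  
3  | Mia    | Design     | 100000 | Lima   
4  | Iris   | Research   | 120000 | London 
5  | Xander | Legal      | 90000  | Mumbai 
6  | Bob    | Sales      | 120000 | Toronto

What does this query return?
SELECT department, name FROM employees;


Projecting columns: department, name

6 rows:
Finance, Pete
Legal, Hank
Design, Mia
Research, Iris
Legal, Xander
Sales, Bob


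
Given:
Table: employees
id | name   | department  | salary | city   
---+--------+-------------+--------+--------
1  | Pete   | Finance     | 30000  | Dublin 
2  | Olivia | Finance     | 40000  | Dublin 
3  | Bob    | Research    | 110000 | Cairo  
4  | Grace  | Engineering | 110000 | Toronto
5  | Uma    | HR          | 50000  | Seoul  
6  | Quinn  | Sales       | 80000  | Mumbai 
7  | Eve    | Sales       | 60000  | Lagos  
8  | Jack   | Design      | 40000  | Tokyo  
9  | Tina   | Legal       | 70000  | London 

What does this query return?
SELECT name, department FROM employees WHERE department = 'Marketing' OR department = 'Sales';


Filtering: department = 'Marketing' OR 'Sales'
Matching: 2 rows

2 rows:
Quinn, Sales
Eve, Sales


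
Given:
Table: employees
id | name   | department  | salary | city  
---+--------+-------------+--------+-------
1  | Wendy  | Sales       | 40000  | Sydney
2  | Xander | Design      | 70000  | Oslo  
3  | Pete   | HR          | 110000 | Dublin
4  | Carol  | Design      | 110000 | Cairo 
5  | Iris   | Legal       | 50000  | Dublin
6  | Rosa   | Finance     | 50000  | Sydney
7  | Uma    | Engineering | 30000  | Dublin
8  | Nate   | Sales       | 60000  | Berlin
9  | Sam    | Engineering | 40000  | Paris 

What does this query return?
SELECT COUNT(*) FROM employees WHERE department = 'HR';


Counting rows where department = 'HR'
  Pete -> MATCH


1


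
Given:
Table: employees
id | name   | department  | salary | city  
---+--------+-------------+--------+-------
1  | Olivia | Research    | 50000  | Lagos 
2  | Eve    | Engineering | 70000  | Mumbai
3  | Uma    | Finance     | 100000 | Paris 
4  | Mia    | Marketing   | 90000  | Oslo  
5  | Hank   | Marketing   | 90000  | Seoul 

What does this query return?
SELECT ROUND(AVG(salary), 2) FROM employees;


SUM(salary) = 400000
COUNT = 5
ROUND(AVG, 2) = ROUND(400000 / 5, 2) = 80000.0

80000.0


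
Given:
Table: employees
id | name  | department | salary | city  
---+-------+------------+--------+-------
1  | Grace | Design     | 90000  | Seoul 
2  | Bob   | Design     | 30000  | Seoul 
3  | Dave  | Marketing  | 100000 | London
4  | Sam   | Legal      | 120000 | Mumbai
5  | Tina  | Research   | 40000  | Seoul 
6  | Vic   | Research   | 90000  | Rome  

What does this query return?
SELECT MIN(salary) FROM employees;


Salaries: 90000, 30000, 100000, 120000, 40000, 90000
MIN = 30000

30000


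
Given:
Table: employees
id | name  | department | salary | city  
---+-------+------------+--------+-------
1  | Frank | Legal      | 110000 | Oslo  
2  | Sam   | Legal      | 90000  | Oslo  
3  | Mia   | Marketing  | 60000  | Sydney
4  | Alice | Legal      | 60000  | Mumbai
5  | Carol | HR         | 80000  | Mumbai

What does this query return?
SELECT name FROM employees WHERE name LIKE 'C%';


LIKE 'C%' matches names starting with 'C'
Matching: 1

1 rows:
Carol


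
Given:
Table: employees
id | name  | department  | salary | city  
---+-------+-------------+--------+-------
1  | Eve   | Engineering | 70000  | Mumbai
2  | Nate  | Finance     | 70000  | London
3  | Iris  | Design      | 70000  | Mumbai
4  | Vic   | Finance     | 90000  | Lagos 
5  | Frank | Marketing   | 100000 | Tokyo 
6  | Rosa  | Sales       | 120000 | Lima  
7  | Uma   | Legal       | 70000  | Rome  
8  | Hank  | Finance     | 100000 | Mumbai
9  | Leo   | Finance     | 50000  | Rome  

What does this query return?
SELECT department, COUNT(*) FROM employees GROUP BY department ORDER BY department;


Assigning each row to its department group:
  Eve -> Engineering
  Nate -> Finance
  Iris -> Design
  Vic -> Finance
  Frank -> Marketing
  Rosa -> Sales
  Uma -> Legal
  Hank -> Finance
  Leo -> Finance


6 groups:
Design, 1
Engineering, 1
Finance, 4
Legal, 1
Marketing, 1
Sales, 1


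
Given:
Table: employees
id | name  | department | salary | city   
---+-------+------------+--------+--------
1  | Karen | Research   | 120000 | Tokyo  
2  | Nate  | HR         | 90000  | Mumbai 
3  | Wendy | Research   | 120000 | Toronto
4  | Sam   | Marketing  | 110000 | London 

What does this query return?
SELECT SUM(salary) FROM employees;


SUM(salary) = 120000 + 90000 + 120000 + 110000 = 440000

440000


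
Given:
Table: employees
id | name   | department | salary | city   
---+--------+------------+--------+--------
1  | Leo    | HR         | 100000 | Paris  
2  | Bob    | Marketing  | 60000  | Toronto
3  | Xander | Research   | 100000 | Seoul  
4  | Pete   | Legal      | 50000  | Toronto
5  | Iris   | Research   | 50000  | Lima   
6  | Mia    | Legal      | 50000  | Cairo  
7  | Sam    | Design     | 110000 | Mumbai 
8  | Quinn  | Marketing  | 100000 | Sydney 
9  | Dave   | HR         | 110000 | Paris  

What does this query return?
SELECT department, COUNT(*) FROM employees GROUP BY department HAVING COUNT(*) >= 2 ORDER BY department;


Groups with count >= 2:
  HR: 2 -> PASS
  Legal: 2 -> PASS
  Marketing: 2 -> PASS
  Research: 2 -> PASS
  Design: 1 -> filtered out


4 groups:
HR, 2
Legal, 2
Marketing, 2
Research, 2


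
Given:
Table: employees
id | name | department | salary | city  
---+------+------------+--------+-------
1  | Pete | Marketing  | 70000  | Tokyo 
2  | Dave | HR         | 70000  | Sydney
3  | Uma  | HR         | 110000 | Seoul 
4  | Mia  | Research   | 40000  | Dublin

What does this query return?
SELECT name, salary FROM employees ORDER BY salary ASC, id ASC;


Sorting by salary ASC, then id ASC for ties

4 rows:
Mia, 40000
Pete, 70000
Dave, 70000
Uma, 110000


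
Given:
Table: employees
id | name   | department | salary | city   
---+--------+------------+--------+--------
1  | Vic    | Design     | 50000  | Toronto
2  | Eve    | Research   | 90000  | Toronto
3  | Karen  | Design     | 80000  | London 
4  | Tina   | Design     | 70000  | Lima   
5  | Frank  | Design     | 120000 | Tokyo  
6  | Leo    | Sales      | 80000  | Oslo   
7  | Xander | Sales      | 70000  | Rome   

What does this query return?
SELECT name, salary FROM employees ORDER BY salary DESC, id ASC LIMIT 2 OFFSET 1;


Sort by salary DESC (id ASC tiebreak), then skip 1 and take 2
Rows 2 through 3

2 rows:
Eve, 90000
Karen, 80000


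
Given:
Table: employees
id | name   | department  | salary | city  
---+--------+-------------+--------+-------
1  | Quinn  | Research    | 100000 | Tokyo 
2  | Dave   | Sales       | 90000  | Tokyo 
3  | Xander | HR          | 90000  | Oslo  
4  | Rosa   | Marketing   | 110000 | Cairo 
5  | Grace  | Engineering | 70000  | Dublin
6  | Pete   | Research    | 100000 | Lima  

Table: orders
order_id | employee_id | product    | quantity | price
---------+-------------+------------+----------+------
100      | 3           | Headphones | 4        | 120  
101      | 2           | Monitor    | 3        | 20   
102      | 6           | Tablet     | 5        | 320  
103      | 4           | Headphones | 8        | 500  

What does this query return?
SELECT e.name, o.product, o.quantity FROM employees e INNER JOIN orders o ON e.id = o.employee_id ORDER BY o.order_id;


Joining employees.id = orders.employee_id:
  employee Xander (id=3) -> order Headphones
  employee Dave (id=2) -> order Monitor
  employee Pete (id=6) -> order Tablet
  employee Rosa (id=4) -> order Headphones


4 rows:
Xander, Headphones, 4
Dave, Monitor, 3
Pete, Tablet, 5
Rosa, Headphones, 8


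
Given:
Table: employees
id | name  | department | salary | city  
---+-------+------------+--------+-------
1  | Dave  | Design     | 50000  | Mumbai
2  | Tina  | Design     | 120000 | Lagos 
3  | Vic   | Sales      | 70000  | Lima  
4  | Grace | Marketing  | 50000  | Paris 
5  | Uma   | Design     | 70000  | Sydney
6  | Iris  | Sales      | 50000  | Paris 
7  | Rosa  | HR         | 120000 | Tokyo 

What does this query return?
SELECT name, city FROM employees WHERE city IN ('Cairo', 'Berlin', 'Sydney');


Filtering: city IN ('Cairo', 'Berlin', 'Sydney')
Matching: 1 rows

1 rows:
Uma, Sydney


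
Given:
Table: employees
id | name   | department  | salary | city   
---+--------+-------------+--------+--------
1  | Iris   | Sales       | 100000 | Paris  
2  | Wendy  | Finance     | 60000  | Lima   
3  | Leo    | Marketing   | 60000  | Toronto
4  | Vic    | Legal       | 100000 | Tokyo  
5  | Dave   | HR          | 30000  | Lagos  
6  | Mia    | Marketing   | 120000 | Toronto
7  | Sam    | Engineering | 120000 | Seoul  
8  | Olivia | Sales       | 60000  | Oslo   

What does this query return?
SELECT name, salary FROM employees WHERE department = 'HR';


Filtering: department = 'HR'
Matching rows: 1

1 rows:
Dave, 30000


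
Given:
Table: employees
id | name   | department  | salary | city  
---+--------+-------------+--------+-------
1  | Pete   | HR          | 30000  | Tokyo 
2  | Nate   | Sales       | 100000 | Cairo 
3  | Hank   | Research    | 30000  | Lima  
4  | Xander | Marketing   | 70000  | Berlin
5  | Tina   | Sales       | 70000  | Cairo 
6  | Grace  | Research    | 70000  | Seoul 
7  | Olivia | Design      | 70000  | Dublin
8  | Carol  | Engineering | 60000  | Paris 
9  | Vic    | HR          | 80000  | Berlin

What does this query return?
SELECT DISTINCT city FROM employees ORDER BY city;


All 'city' values (row order): Tokyo, Cairo, Lima, Berlin, Cairo, Seoul, Dublin, Paris, Berlin
Removing duplicates leaves 7 unique value(s).

7 values:
Berlin
Cairo
Dublin
Lima
Paris
Seoul
Tokyo


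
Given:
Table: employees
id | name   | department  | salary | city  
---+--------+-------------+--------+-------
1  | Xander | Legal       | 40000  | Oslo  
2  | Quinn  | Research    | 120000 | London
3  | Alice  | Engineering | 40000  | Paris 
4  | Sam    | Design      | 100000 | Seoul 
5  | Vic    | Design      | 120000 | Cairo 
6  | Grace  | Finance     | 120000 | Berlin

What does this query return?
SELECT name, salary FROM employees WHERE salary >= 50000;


Filtering: salary >= 50000
Matching: 4 rows

4 rows:
Quinn, 120000
Sam, 100000
Vic, 120000
Grace, 120000


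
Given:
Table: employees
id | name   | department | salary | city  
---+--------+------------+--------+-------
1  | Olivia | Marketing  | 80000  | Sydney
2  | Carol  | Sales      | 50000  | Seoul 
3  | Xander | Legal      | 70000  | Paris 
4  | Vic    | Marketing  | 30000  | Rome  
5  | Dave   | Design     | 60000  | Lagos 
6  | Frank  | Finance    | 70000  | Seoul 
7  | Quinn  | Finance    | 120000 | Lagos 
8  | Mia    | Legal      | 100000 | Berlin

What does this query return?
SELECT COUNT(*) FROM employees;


COUNT(*) counts all rows

8


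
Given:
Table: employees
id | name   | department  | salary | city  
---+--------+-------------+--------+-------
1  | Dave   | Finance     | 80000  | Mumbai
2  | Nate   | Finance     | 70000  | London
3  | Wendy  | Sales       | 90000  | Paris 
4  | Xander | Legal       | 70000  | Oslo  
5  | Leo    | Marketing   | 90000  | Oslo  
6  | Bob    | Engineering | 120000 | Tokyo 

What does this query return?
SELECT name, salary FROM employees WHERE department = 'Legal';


Filtering: department = 'Legal'
Matching rows: 1

1 rows:
Xander, 70000


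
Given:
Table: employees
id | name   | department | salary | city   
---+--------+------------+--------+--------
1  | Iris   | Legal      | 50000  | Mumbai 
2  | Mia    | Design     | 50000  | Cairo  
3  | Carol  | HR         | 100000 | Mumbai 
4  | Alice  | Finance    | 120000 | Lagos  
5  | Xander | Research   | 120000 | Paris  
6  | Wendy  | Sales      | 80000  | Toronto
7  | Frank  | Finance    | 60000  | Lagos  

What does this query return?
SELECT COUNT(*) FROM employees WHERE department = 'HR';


Counting rows where department = 'HR'
  Carol -> MATCH


1


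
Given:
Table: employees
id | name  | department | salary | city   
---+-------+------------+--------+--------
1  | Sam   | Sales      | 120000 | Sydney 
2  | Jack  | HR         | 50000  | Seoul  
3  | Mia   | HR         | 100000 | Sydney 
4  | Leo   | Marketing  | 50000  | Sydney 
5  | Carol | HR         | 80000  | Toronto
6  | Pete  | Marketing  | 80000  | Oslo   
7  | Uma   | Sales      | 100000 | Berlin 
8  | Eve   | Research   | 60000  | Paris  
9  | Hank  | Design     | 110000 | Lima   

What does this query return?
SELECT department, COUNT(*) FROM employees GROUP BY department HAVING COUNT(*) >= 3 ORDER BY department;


Groups with count >= 3:
  HR: 3 -> PASS
  Design: 1 -> filtered out
  Marketing: 2 -> filtered out
  Research: 1 -> filtered out
  Sales: 2 -> filtered out


1 groups:
HR, 3


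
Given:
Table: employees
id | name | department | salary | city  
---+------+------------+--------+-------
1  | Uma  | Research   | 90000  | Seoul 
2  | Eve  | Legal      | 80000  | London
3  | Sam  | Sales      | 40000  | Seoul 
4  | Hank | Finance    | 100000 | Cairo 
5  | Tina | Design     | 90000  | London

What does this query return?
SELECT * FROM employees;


SELECT * returns all 5 rows with all columns

5 rows:
1, Uma, Research, 90000, Seoul
2, Eve, Legal, 80000, London
3, Sam, Sales, 40000, Seoul
4, Hank, Finance, 100000, Cairo
5, Tina, Design, 90000, London


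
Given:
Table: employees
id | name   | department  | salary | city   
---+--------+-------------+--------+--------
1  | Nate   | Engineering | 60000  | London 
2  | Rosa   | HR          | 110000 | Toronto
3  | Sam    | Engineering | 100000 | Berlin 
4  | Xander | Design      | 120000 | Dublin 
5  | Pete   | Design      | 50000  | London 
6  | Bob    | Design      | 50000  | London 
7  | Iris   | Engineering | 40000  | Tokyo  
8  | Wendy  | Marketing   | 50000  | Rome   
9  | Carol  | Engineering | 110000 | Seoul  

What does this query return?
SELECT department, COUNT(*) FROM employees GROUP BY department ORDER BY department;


Assigning each row to its department group:
  Nate -> Engineering
  Rosa -> HR
  Sam -> Engineering
  Xander -> Design
  Pete -> Design
  Bob -> Design
  Iris -> Engineering
  Wendy -> Marketing
  Carol -> Engineering


4 groups:
Design, 3
Engineering, 4
HR, 1
Marketing, 1


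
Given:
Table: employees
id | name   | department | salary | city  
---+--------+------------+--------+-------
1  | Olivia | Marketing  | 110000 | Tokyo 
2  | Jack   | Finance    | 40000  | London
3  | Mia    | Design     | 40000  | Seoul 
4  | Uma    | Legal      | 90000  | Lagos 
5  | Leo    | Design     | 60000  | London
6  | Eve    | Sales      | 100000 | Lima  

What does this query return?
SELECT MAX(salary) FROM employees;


Salaries: 110000, 40000, 40000, 90000, 60000, 100000
MAX = 110000

110000


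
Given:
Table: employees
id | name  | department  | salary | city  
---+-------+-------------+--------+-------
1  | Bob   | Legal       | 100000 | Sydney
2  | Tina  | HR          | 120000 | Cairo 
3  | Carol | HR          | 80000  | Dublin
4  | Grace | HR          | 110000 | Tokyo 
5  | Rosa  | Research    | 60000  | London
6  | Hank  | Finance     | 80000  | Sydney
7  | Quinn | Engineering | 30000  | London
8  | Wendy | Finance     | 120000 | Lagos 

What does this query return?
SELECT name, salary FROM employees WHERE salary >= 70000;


Filtering: salary >= 70000
Matching: 6 rows

6 rows:
Bob, 100000
Tina, 120000
Carol, 80000
Grace, 110000
Hank, 80000
Wendy, 120000


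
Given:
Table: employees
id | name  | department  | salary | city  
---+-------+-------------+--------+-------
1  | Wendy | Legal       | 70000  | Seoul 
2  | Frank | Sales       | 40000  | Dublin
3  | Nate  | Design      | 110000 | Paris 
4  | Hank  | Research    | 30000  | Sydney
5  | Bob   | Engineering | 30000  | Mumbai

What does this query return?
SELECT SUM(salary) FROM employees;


SUM(salary) = 70000 + 40000 + 110000 + 30000 + 30000 = 280000

280000


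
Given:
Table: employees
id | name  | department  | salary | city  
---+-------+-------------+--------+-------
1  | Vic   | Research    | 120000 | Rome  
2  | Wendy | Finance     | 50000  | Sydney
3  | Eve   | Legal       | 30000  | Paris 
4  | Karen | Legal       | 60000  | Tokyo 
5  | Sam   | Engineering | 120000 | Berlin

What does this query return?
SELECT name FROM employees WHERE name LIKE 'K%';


LIKE 'K%' matches names starting with 'K'
Matching: 1

1 rows:
Karen


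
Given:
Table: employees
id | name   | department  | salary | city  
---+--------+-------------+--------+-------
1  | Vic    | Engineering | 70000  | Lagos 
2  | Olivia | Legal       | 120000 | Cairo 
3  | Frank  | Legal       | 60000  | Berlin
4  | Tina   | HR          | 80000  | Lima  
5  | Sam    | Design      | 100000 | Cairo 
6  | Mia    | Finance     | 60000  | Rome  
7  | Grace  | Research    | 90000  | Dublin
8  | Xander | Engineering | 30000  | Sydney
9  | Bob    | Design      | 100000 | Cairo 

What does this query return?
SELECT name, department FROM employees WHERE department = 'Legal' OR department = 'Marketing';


Filtering: department = 'Legal' OR 'Marketing'
Matching: 2 rows

2 rows:
Olivia, Legal
Frank, Legal


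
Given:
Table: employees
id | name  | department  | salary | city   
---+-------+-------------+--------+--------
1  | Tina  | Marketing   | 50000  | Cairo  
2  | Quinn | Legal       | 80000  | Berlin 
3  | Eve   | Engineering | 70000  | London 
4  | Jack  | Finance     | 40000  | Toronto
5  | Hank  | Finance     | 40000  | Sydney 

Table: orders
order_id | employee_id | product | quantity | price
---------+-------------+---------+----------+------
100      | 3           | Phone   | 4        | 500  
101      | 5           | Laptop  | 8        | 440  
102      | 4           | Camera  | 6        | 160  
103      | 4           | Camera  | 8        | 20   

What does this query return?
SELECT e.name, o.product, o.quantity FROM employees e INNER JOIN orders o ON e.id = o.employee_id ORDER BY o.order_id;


Joining employees.id = orders.employee_id:
  employee Eve (id=3) -> order Phone
  employee Hank (id=5) -> order Laptop
  employee Jack (id=4) -> order Camera
  employee Jack (id=4) -> order Camera


4 rows:
Eve, Phone, 4
Hank, Laptop, 8
Jack, Camera, 6
Jack, Camera, 8


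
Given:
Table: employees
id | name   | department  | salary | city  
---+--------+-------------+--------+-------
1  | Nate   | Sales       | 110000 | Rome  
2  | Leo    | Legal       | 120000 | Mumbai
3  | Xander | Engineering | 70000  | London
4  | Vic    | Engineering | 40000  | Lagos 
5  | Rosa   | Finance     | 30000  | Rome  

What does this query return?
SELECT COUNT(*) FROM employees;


COUNT(*) counts all rows

5


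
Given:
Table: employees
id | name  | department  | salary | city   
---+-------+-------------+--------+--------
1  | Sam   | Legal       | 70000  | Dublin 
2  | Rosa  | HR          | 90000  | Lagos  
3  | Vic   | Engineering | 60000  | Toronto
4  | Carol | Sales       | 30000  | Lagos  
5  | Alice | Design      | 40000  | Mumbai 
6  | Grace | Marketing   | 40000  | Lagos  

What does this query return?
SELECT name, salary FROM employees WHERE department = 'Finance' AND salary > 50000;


Filtering: department = 'Finance' AND salary > 50000
Matching: 0 rows

Empty result set (0 rows)


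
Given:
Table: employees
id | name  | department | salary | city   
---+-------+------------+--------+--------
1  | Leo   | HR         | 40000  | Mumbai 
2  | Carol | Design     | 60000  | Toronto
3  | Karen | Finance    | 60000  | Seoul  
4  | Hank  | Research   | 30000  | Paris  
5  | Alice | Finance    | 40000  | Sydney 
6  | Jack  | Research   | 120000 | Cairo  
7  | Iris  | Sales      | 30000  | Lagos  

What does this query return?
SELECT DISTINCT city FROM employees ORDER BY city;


All 'city' values (row order): Mumbai, Toronto, Seoul, Paris, Sydney, Cairo, Lagos
Removing duplicates leaves 7 unique value(s).

7 values:
Cairo
Lagos
Mumbai
Paris
Seoul
Sydney
Toronto


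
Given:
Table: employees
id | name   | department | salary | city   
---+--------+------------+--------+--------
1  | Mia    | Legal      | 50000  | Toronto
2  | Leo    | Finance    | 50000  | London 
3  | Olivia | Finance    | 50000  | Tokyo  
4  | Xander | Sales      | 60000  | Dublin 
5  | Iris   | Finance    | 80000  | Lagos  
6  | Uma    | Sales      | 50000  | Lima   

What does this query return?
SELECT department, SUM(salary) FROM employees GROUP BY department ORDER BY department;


Summing salary within each department:
  Finance: 50000 + 50000 + 80000 = 180000
  Legal: 50000 = 50000
  Sales: 60000 + 50000 = 110000


3 groups:
Finance, 180000
Legal, 50000
Sales, 110000


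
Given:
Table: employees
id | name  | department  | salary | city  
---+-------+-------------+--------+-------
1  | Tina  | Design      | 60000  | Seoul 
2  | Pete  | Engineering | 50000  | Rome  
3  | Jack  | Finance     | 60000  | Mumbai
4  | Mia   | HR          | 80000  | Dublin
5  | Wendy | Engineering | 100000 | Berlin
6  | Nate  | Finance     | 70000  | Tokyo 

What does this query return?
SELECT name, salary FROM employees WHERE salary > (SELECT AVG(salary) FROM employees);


Subquery: AVG(salary) = 70000.0
Filtering: salary > 70000.0
  Mia (80000) -> MATCH
  Wendy (100000) -> MATCH


2 rows:
Mia, 80000
Wendy, 100000


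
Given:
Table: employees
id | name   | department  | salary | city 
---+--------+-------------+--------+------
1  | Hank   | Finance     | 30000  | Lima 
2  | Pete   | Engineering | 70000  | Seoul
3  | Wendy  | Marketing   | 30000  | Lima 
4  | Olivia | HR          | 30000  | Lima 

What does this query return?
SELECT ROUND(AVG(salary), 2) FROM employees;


SUM(salary) = 160000
COUNT = 4
ROUND(AVG, 2) = ROUND(160000 / 4, 2) = 40000.0

40000.0


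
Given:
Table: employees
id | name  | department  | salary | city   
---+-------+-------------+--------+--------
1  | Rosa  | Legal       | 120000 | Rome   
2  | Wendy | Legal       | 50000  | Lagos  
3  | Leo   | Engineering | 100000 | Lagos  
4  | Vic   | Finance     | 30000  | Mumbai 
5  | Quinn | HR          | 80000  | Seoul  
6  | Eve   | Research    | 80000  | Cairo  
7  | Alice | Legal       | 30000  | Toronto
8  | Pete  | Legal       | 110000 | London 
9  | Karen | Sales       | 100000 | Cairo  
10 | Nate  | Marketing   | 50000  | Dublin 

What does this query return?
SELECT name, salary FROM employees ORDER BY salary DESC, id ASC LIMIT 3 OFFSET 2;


Sort by salary DESC (id ASC tiebreak), then skip 2 and take 3
Rows 3 through 5

3 rows:
Leo, 100000
Karen, 100000
Quinn, 80000


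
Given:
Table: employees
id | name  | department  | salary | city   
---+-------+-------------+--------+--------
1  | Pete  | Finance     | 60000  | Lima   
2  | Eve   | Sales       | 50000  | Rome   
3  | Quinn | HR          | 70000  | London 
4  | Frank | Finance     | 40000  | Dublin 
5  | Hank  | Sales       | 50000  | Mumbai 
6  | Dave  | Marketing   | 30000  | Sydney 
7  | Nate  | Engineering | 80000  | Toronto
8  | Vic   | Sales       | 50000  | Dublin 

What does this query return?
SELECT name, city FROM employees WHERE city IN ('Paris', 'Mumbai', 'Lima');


Filtering: city IN ('Paris', 'Mumbai', 'Lima')
Matching: 2 rows

2 rows:
Pete, Lima
Hank, Mumbai


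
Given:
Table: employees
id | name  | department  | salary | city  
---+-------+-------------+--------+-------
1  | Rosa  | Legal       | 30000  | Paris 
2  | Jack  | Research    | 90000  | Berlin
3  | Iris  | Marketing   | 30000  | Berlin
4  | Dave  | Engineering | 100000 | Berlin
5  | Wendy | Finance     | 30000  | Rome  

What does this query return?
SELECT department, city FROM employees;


Projecting columns: department, city

5 rows:
Legal, Paris
Research, Berlin
Marketing, Berlin
Engineering, Berlin
Finance, Rome


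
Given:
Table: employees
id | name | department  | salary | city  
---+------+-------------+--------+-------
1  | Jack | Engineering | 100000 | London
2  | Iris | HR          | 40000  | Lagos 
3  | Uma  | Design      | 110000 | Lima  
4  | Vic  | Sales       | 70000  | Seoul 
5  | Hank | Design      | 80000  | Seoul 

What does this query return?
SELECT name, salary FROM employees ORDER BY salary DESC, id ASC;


Sorting by salary DESC, then id ASC for ties

5 rows:
Uma, 110000
Jack, 100000
Hank, 80000
Vic, 70000
Iris, 40000


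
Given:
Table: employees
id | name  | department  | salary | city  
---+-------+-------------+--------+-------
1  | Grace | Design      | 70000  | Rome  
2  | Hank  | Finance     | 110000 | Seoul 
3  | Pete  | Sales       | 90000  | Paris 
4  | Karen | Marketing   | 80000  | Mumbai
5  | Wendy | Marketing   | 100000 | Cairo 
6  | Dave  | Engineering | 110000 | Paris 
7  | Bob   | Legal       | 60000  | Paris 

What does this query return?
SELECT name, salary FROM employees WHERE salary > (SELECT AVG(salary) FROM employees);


Subquery: AVG(salary) = 88571.43
Filtering: salary > 88571.43
  Hank (110000) -> MATCH
  Pete (90000) -> MATCH
  Wendy (100000) -> MATCH
  Dave (110000) -> MATCH


4 rows:
Hank, 110000
Pete, 90000
Wendy, 100000
Dave, 110000


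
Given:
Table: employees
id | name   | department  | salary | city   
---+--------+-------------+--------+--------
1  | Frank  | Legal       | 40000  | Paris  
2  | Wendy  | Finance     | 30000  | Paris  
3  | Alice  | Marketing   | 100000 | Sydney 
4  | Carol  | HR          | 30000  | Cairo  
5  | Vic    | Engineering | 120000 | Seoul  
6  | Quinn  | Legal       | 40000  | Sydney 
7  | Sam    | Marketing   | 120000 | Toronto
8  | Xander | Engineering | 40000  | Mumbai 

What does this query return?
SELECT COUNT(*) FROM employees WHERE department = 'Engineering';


Counting rows where department = 'Engineering'
  Vic -> MATCH
  Xander -> MATCH


2


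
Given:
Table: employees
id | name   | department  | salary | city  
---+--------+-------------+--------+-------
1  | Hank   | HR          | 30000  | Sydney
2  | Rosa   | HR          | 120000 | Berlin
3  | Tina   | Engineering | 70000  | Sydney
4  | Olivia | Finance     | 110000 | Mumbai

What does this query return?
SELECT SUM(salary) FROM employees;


SUM(salary) = 30000 + 120000 + 70000 + 110000 = 330000

330000


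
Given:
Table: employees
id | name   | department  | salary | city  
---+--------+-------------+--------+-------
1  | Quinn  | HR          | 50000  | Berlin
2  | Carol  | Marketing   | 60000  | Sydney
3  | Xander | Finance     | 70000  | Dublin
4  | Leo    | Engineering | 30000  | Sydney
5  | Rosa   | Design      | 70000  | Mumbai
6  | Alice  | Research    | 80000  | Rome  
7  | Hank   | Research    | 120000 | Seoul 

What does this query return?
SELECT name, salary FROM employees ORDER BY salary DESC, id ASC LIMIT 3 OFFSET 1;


Sort by salary DESC (id ASC tiebreak), then skip 1 and take 3
Rows 2 through 4

3 rows:
Alice, 80000
Xander, 70000
Rosa, 70000


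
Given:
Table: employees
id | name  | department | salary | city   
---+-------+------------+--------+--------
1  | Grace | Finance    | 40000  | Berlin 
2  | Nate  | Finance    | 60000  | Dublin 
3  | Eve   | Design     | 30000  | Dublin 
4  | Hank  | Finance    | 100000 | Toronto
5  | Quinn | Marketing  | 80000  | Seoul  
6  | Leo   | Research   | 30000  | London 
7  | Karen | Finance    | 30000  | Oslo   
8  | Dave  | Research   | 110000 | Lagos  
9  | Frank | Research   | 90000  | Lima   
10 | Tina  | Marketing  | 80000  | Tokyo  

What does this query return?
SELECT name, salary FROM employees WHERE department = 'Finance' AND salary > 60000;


Filtering: department = 'Finance' AND salary > 60000
Matching: 1 rows

1 rows:
Hank, 100000


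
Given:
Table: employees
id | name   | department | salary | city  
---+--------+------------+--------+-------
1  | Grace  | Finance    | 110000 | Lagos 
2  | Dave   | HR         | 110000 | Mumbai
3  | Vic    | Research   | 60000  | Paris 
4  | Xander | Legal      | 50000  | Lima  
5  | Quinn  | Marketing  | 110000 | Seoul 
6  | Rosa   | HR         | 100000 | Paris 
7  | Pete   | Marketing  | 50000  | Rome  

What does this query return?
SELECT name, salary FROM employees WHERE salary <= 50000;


Filtering: salary <= 50000
Matching: 2 rows

2 rows:
Xander, 50000
Pete, 50000


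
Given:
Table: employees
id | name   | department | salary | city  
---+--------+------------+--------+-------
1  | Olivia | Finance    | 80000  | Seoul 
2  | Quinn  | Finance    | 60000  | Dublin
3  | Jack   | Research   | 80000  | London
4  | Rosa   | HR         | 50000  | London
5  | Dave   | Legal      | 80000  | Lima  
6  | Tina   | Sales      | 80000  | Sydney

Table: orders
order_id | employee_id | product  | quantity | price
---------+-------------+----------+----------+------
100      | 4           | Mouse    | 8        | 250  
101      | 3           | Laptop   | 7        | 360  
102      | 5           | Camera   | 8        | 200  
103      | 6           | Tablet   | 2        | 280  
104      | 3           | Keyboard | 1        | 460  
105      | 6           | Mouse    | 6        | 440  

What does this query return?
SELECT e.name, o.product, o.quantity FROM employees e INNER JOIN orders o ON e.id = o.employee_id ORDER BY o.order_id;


Joining employees.id = orders.employee_id:
  employee Rosa (id=4) -> order Mouse
  employee Jack (id=3) -> order Laptop
  employee Dave (id=5) -> order Camera
  employee Tina (id=6) -> order Tablet
  employee Jack (id=3) -> order Keyboard
  employee Tina (id=6) -> order Mouse


6 rows:
Rosa, Mouse, 8
Jack, Laptop, 7
Dave, Camera, 8
Tina, Tablet, 2
Jack, Keyboard, 1
Tina, Mouse, 6


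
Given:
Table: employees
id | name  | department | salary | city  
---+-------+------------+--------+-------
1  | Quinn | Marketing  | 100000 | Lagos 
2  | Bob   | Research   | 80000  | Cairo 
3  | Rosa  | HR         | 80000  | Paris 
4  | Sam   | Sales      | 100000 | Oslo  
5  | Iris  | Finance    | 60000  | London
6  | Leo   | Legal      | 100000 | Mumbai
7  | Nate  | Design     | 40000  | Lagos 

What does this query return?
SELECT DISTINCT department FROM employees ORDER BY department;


All 'department' values (row order): Marketing, Research, HR, Sales, Finance, Legal, Design
Removing duplicates leaves 7 unique value(s).

7 values:
Design
Finance
HR
Legal
Marketing
Research
Sales


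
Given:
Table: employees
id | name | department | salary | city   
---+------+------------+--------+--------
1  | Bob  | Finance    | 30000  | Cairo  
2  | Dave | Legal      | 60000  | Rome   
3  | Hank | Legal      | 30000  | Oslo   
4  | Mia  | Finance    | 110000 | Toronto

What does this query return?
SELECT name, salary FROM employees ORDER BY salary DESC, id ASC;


Sorting by salary DESC, then id ASC for ties

4 rows:
Mia, 110000
Dave, 60000
Bob, 30000
Hank, 30000


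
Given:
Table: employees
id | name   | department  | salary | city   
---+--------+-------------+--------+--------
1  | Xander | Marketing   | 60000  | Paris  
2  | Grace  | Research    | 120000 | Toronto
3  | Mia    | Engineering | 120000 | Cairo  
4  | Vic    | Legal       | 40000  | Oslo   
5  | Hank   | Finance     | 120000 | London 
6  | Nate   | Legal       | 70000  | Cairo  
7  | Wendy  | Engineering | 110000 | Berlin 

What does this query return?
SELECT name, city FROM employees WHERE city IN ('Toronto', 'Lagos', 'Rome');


Filtering: city IN ('Toronto', 'Lagos', 'Rome')
Matching: 1 rows

1 rows:
Grace, Toronto


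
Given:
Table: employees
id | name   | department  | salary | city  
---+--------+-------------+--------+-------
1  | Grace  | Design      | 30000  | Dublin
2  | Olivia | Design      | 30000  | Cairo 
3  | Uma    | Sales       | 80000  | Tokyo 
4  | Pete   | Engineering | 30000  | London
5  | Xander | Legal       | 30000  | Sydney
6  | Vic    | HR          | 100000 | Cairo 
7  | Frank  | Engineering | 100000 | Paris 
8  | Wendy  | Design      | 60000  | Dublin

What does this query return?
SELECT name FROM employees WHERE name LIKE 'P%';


LIKE 'P%' matches names starting with 'P'
Matching: 1

1 rows:
Pete


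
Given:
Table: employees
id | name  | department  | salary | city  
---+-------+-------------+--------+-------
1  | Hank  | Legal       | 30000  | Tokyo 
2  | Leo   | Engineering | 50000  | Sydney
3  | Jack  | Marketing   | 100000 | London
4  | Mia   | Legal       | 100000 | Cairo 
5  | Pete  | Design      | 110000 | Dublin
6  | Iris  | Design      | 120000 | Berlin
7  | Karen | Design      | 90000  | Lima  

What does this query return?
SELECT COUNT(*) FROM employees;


COUNT(*) counts all rows

7
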